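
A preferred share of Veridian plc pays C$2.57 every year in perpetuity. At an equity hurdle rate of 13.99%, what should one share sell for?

Zero-growth DDM (perpetuity): P₀ = D/r = 2.57 / 0.1399 = 18.3703

C$18.37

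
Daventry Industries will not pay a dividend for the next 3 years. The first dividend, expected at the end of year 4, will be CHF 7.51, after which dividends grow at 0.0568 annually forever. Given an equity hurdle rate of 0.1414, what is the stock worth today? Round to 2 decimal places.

CHF 59.70

Deferred-dividend DDM. At t=3 the remaining stream is a growing perpetuity with first payment D_4 = 7.51.
V_3 = D_4/(r−g) = 7.51/(0.1414−0.0568) = 88.7707
P₀ = V_3/(1+r)^3 = 88.7707/(1+0.1414)^3 = 59.6975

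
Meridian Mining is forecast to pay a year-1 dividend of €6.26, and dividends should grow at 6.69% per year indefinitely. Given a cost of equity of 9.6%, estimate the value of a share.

€215.12

Gordon growth model: P₀ = D₁/(r − g), with D₁ = 6.26 given directly.
P₀ = 6.2600 / (0.096 − 0.0669) = 6.2600 / 0.0291 = 215.1203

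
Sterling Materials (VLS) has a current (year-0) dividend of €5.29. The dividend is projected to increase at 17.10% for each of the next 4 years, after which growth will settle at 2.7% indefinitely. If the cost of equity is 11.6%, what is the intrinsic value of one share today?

€97.89

Two-stage DDM. Project D₁…D_4 at 0.171, terminal growth 0.027, discount at r = 0.116.
D_1 = 6.1946
D_2 = 7.2539
D_3 = 8.4943
D_4 = 9.9468
Terminal value at t=4: TV = D_5/(r−g) = 10.2154/(0.116−0.027) = 114.7793
P₀ = 6.1946/(1+0.116)^1 + 7.2539/(1+0.116)^2 + 8.4943/(1+0.116)^3 + 9.9468/(1+0.116)^4 + 114.7793/(1+0.116)^4 = 97.8945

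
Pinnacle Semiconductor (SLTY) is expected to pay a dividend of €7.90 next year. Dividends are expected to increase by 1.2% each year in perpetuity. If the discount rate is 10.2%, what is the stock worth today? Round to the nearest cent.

Gordon growth model: P₀ = D₁/(r − g), with D₁ = 7.90 given directly.
P₀ = 7.9000 / (0.102 − 0.012) = 7.9000 / 0.09 = 87.7778

€87.78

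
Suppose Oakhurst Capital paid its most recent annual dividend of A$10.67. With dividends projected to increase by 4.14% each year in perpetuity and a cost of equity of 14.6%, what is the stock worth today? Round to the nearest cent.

Gordon growth model: P₀ = D₁/(r − g). D₁ = 10.67 × (1 + 0.0414) = 11.1117.
P₀ = 11.1117 / (0.146 − 0.0414) = 11.1117 / 0.1046 = 106.2308

A$106.23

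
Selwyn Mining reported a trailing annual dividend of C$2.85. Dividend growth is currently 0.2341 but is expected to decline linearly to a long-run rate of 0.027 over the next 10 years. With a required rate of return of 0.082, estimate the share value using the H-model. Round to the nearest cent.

H-model: P₀ = D₀[(1+g_L) + H(g_S−g_L)]/(r−g_L), with H = 10/2 = 5.
P₀ = 2.85 × [(1+0.027) + 5×(0.2341−0.027)] / (0.082−0.027)
   = 2.85 × 2.0625 / 0.055 = 106.8750

C$106.87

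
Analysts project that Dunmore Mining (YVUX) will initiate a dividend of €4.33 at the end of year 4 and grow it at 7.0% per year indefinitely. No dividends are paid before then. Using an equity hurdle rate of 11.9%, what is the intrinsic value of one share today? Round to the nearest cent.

Deferred-dividend DDM. At t=3 the remaining stream is a growing perpetuity with first payment D_4 = 4.33.
V_3 = D_4/(r−g) = 4.33/(0.119−0.07) = 88.3673
P₀ = V_3/(1+r)^3 = 88.3673/(1+0.119)^3 = 63.0669

€63.07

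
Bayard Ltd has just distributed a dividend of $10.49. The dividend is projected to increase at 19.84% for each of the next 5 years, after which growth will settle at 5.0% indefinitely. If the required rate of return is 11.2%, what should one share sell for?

Two-stage DDM. Project D₁…D_5 at 0.1984, terminal growth 0.05, discount at r = 0.112.
D_1 = 12.5712
D_2 = 15.0653
D_3 = 18.0543
D_4 = 21.6363
D_5 = 25.9289
Terminal value at t=5: TV = D_6/(r−g) = 27.2254/(0.112−0.05) = 439.1189
P₀ = 12.5712/(1+0.112)^1 + 15.0653/(1+0.112)^2 + 18.0543/(1+0.112)^3 + 21.6363/(1+0.112)^4 + 25.9289/(1+0.112)^5 + 439.1189/(1+0.112)^5 = 324.2790

$324.28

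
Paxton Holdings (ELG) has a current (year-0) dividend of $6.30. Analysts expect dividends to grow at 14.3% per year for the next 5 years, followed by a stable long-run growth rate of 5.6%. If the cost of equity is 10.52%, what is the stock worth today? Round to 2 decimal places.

Two-stage DDM. Project D₁…D_5 at 0.143, terminal growth 0.056, discount at r = 0.1052.
D_1 = 7.2009
D_2 = 8.2306
D_3 = 9.4076
D_4 = 10.7529
D_5 = 12.2906
Terminal value at t=5: TV = D_6/(r−g) = 12.9788/(0.1052−0.056) = 263.7974
P₀ = 7.2009/(1+0.1052)^1 + 8.2306/(1+0.1052)^2 + 9.4076/(1+0.1052)^3 + 10.7529/(1+0.1052)^4 + 12.2906/(1+0.1052)^5 + 263.7974/(1+0.1052)^5 = 194.8635

$194.86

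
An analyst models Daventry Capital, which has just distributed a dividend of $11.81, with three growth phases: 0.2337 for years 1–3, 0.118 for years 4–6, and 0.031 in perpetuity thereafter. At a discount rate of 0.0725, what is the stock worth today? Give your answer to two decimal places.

Three-stage DDM. Project D₁…D_6; terminal Gordon value at t=6 with g = 0.031; discount at r = 0.0725.
D_1 = 14.5700
D_2 = 17.9750
D_3 = 22.1758
D_4 = 24.7925
D_5 = 27.7180
D_6 = 30.9887
TV_6 = 31.9494/(0.0725−0.031) = 769.8650
P₀ = Σ Dₜ/(1+r)ᵗ + TV_6/(1+r)^6 = 611.6819

$611.68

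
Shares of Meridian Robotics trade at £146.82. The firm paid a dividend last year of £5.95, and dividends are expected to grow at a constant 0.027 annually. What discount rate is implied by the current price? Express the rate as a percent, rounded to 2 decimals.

Rearranging the constant-growth DDM: r = D₁/P₀ + g.
D₁ = 5.95 × (1 + 0.027) = 6.1106.
r = 6.1106 / 146.82 + 0.027 = 0.04162 + 0.027 = 0.06862

6.86%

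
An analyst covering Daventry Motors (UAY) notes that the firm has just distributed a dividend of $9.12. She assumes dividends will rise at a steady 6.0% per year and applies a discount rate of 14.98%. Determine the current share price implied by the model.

Gordon growth model: P₀ = D₁/(r − g). D₁ = 9.12 × (1 + 0.06) = 9.6672.
P₀ = 9.6672 / (0.1498 − 0.06) = 9.6672 / 0.0898 = 107.6526

$107.65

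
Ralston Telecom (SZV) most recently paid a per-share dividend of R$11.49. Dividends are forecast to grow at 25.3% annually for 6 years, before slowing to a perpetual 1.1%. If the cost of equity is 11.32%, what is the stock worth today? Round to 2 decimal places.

Two-stage DDM. Project D₁…D_6 at 0.253, terminal growth 0.011, discount at r = 0.1132.
D_1 = 14.3970
D_2 = 18.0394
D_3 = 22.6034
D_4 = 28.3220
D_5 = 35.4875
D_6 = 44.4658
Terminal value at t=6: TV = D_7/(r−g) = 44.9550/(0.1132−0.011) = 439.8724
P₀ = 14.3970/(1+0.1132)^1 + 18.0394/(1+0.1132)^2 + 22.6034/(1+0.1132)^3 + 28.3220/(1+0.1132)^4 + 35.4875/(1+0.1132)^5 + 44.4658/(1+0.1132)^6 + 439.8724/(1+0.1132)^6 = 337.5903

R$337.59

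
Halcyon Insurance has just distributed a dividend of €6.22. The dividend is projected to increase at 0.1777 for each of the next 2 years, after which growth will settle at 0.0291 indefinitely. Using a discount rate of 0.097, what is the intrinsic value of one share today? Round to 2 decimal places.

€122.50

Two-stage DDM. Project D₁…D_2 at 0.1777, terminal growth 0.0291, discount at r = 0.097.
D_1 = 7.3253
D_2 = 8.6270
Terminal value at t=2: TV = D_3/(r−g) = 8.8780/(0.097−0.0291) = 130.7518
P₀ = 7.3253/(1+0.097)^1 + 8.6270/(1+0.097)^2 + 130.7518/(1+0.097)^2 = 122.4975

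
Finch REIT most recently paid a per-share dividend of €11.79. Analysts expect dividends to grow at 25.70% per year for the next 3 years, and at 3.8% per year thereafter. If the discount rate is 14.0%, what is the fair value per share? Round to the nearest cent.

Two-stage DDM. Project D₁…D_3 at 0.257, terminal growth 0.038, discount at r = 0.14.
D_1 = 14.8200
D_2 = 18.6288
D_3 = 23.4164
Terminal value at t=3: TV = D_4/(r−g) = 24.3062/(0.14−0.038) = 238.2960
P₀ = 14.8200/(1+0.14)^1 + 18.6288/(1+0.14)^2 + 23.4164/(1+0.14)^3 + 238.2960/(1+0.14)^3 = 203.9827

€203.98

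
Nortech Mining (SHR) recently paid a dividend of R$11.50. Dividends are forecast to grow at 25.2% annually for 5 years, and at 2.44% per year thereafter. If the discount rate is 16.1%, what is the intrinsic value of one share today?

Two-stage DDM. Project D₁…D_5 at 0.252, terminal growth 0.0244, discount at r = 0.161.
D_1 = 14.3980
D_2 = 18.0263
D_3 = 22.5689
D_4 = 28.2563
D_5 = 35.3769
Terminal value at t=5: TV = D_6/(r−g) = 36.2401/(0.161−0.0244) = 265.3007
P₀ = 14.3980/(1+0.161)^1 + 18.0263/(1+0.161)^2 + 22.5689/(1+0.161)^3 + 28.2563/(1+0.161)^4 + 35.3769/(1+0.161)^5 + 265.3007/(1+0.161)^5 = 198.2894

R$198.29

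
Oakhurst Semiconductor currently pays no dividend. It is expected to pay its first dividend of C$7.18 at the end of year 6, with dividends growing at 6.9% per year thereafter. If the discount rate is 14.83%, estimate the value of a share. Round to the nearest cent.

Deferred-dividend DDM. At t=5 the remaining stream is a growing perpetuity with first payment D_6 = 7.18.
V_5 = D_6/(r−g) = 7.18/(0.1483−0.069) = 90.5422
P₀ = V_5/(1+r)^5 = 90.5422/(1+0.1483)^5 = 45.3497

C$45.35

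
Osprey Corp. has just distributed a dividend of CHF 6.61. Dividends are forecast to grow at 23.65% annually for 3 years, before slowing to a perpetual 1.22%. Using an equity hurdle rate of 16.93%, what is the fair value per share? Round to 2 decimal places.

CHF 72.56

Two-stage DDM. Project D₁…D_3 at 0.2365, terminal growth 0.0122, discount at r = 0.1693.
D_1 = 8.1733
D_2 = 10.1062
D_3 = 12.4964
Terminal value at t=3: TV = D_4/(r−g) = 12.6488/(0.1693−0.0122) = 80.5145
P₀ = 8.1733/(1+0.1693)^1 + 10.1062/(1+0.1693)^2 + 12.4964/(1+0.1693)^3 + 80.5145/(1+0.1693)^3 = 72.5591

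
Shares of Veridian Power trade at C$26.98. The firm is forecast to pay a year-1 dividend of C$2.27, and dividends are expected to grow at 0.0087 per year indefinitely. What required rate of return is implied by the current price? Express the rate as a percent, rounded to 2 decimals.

Rearranging the constant-growth DDM: r = D₁/P₀ + g.
r = 2.2700 / 26.98 + 0.0087 = 0.08414 + 0.0087 = 0.09284

9.28%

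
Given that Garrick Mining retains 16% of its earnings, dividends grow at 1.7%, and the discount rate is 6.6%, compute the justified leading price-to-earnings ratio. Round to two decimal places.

Payout ratio b = 1 − 0.16 = 0.84.
Justified leading P/E = b/(r−g) = 0.84/(0.066−0.017) = 17.1429

17.14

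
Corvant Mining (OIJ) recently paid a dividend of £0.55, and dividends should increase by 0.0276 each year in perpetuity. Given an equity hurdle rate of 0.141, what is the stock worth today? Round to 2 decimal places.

£4.98

Gordon growth model: P₀ = D₁/(r − g). D₁ = 0.55 × (1 + 0.0276) = 0.5652.
P₀ = 0.5652 / (0.141 − 0.0276) = 0.5652 / 0.1134 = 4.9840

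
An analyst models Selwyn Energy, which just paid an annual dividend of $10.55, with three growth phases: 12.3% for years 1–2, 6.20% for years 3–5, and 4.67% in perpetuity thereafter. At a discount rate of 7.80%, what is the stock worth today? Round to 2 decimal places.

$421.85

Three-stage DDM. Project D₁…D_5; terminal Gordon value at t=5 with g = 0.0467; discount at r = 0.078.
D_1 = 11.8477
D_2 = 13.3049
D_3 = 14.1298
D_4 = 15.0059
D_5 = 15.9362
TV_5 = 16.6804/(0.078−0.0467) = 532.9217
P₀ = Σ Dₜ/(1+r)ᵗ + TV_5/(1+r)^5 = 421.8522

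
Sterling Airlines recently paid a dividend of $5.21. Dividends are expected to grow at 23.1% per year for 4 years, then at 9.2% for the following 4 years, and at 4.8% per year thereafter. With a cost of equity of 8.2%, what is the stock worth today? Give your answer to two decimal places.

Three-stage DDM. Project D₁…D_8; terminal Gordon value at t=8 with g = 0.048; discount at r = 0.082.
D_1 = 6.4135
D_2 = 7.8950
D_3 = 9.7188
D_4 = 11.9638
D_5 = 13.0645
D_6 = 14.2664
D_7 = 15.5789
D_8 = 17.0122
TV_8 = 17.8288/(0.082−0.048) = 524.3761
P₀ = Σ Dₜ/(1+r)ᵗ + TV_8/(1+r)^8 = 343.9442

$343.94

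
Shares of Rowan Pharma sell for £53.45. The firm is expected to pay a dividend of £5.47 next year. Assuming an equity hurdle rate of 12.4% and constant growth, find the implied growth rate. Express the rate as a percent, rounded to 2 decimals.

From P₀ = D₁/(r − g), the implied growth is g = r − D₁/P₀.
g = 0.124 − 5.47/53.45 = 0.124 − 0.10234 = 0.02166

2.17%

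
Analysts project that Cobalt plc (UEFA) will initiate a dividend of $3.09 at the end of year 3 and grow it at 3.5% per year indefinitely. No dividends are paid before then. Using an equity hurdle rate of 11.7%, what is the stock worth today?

Deferred-dividend DDM. At t=2 the remaining stream is a growing perpetuity with first payment D_3 = 3.09.
V_2 = D_3/(r−g) = 3.09/(0.117−0.035) = 37.6829
P₀ = V_2/(1+r)^2 = 37.6829/(1+0.117)^2 = 30.2022

$30.20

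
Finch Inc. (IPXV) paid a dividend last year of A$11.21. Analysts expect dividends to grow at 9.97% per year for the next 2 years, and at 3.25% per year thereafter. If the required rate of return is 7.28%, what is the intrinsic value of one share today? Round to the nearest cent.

A$325.06

Two-stage DDM. Project D₁…D_2 at 0.0997, terminal growth 0.0325, discount at r = 0.0728.
D_1 = 12.3276
D_2 = 13.5567
Terminal value at t=2: TV = D_3/(r−g) = 13.9973/(0.0728−0.0325) = 347.3274
P₀ = 12.3276/(1+0.0728)^1 + 13.5567/(1+0.0728)^2 + 347.3274/(1+0.0728)^2 = 325.0580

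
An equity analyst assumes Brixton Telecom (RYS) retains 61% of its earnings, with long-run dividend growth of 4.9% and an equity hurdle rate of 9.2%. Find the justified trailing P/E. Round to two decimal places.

9.51

Payout ratio b = 1 − 0.61 = 0.39.
Justified trailing P/E = b(1+g)/(r−g) = 0.39×(1+0.049)/(0.092−0.049) = 9.5142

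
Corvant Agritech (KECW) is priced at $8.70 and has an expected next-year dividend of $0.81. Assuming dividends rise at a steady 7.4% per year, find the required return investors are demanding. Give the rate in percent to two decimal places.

Rearranging the constant-growth DDM: r = D₁/P₀ + g.
r = 0.8100 / 8.70 + 0.074 = 0.09310 + 0.074 = 0.16710

16.71%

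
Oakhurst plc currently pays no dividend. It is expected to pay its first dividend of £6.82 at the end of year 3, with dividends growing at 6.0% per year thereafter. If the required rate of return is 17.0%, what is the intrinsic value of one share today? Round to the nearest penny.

Deferred-dividend DDM. At t=2 the remaining stream is a growing perpetuity with first payment D_3 = 6.82.
V_2 = D_3/(r−g) = 6.82/(0.17−0.06) = 62.0000
P₀ = V_2/(1+r)^2 = 62.0000/(1+0.17)^2 = 45.2918

£45.29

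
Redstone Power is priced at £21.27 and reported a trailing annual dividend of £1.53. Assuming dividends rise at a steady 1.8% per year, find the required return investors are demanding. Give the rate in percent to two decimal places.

Rearranging the constant-growth DDM: r = D₁/P₀ + g.
D₁ = 1.53 × (1 + 0.018) = 1.5575.
r = 1.5575 / 21.27 + 0.018 = 0.07323 + 0.018 = 0.09123

9.12%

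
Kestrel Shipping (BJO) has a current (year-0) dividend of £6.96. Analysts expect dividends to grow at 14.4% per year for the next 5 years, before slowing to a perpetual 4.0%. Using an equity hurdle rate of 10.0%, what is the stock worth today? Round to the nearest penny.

£185.98

Two-stage DDM. Project D₁…D_5 at 0.144, terminal growth 0.04, discount at r = 0.1.
D_1 = 7.9622
D_2 = 9.1088
D_3 = 10.4205
D_4 = 11.9210
D_5 = 13.6376
Terminal value at t=5: TV = D_6/(r−g) = 14.1832/(0.1−0.04) = 236.3858
P₀ = 7.9622/(1+0.1)^1 + 9.1088/(1+0.1)^2 + 10.4205/(1+0.1)^3 + 11.9210/(1+0.1)^4 + 13.6376/(1+0.1)^5 + 236.3858/(1+0.1)^5 = 185.9825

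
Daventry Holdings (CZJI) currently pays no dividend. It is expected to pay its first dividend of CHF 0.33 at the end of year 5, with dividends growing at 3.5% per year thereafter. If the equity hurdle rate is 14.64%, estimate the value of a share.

CHF 1.72

Deferred-dividend DDM. At t=4 the remaining stream is a growing perpetuity with first payment D_5 = 0.33.
V_4 = D_5/(r−g) = 0.33/(0.1464−0.035) = 2.9623
P₀ = V_4/(1+r)^4 = 2.9623/(1+0.1464)^4 = 1.7151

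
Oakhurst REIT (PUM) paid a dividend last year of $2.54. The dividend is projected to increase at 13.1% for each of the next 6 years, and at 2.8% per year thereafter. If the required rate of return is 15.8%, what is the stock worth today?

Two-stage DDM. Project D₁…D_6 at 0.131, terminal growth 0.028, discount at r = 0.158.
D_1 = 2.8727
D_2 = 3.2491
D_3 = 3.6747
D_4 = 4.1561
D_5 = 4.7005
D_6 = 5.3163
Terminal value at t=6: TV = D_7/(r−g) = 5.4652/(0.158−0.028) = 42.0397
P₀ = 2.8727/(1+0.158)^1 + 3.2491/(1+0.158)^2 + 3.6747/(1+0.158)^3 + 4.1561/(1+0.158)^4 + 4.7005/(1+0.158)^5 + 5.3163/(1+0.158)^6 + 42.0397/(1+0.158)^6 = 31.4780

$31.48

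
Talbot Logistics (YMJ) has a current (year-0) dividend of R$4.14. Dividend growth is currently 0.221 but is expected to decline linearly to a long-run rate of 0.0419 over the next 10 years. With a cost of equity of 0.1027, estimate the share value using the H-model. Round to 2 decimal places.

H-model: P₀ = D₀[(1+g_L) + H(g_S−g_L)]/(r−g_L), with H = 10/2 = 5.
P₀ = 4.14 × [(1+0.0419) + 5×(0.221−0.0419)] / (0.1027−0.0419)
   = 4.14 × 1.9374 / 0.0608 = 131.9216

R$131.92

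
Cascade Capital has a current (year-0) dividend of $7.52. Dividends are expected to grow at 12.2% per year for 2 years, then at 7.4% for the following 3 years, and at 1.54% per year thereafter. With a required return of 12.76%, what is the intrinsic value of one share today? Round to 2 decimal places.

$93.43

Three-stage DDM. Project D₁…D_5; terminal Gordon value at t=5 with g = 0.0154; discount at r = 0.1276.
D_1 = 8.4374
D_2 = 9.4668
D_3 = 10.1674
D_4 = 10.9197
D_5 = 11.7278
TV_5 = 11.9084/(0.1276−0.0154) = 106.1355
P₀ = Σ Dₜ/(1+r)ᵗ + TV_5/(1+r)^5 = 93.4294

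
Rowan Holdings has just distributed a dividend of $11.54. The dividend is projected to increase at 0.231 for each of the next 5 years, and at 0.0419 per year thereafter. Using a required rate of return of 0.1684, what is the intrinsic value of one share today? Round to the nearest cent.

$191.05

Two-stage DDM. Project D₁…D_5 at 0.231, terminal growth 0.0419, discount at r = 0.1684.
D_1 = 14.2057
D_2 = 17.4873
D_3 = 21.5268
D_4 = 26.4995
D_5 = 32.6209
Terminal value at t=5: TV = D_6/(r−g) = 33.9877/(0.1684−0.0419) = 268.6777
P₀ = 14.2057/(1+0.1684)^1 + 17.4873/(1+0.1684)^2 + 21.5268/(1+0.1684)^3 + 26.4995/(1+0.1684)^4 + 32.6209/(1+0.1684)^5 + 268.6777/(1+0.1684)^5 = 191.0523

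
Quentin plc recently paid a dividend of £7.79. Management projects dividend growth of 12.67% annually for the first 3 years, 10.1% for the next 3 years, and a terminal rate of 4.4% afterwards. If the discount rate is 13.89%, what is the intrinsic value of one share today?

Three-stage DDM. Project D₁…D_6; terminal Gordon value at t=6 with g = 0.044; discount at r = 0.1389.
D_1 = 8.7770
D_2 = 9.8890
D_3 = 11.1420
D_4 = 12.2673
D_5 = 13.5063
D_6 = 14.8705
TV_6 = 15.5248/(0.1389−0.044) = 163.5907
P₀ = Σ Dₜ/(1+r)ᵗ + TV_6/(1+r)^6 = 118.9897

£118.99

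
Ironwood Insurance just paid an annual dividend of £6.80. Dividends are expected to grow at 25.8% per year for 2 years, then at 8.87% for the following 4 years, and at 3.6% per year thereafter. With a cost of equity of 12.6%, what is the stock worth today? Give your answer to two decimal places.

£132.70

Three-stage DDM. Project D₁…D_6; terminal Gordon value at t=6 with g = 0.036; discount at r = 0.126.
D_1 = 8.5544
D_2 = 10.7614
D_3 = 11.7160
D_4 = 12.7552
D_5 = 13.8866
D_6 = 15.1183
TV_6 = 15.6626/(0.126−0.036) = 174.0285
P₀ = Σ Dₜ/(1+r)ᵗ + TV_6/(1+r)^6 = 132.7026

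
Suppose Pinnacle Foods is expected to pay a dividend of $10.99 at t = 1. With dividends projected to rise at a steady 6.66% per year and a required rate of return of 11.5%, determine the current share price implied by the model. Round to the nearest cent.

Gordon growth model: P₀ = D₁/(r − g), with D₁ = 10.99 given directly.
P₀ = 10.9900 / (0.115 − 0.0666) = 10.9900 / 0.0484 = 227.0661

$227.07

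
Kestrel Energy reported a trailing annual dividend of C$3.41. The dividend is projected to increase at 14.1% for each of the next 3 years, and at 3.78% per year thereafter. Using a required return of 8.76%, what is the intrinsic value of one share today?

Two-stage DDM. Project D₁…D_3 at 0.141, terminal growth 0.0378, discount at r = 0.0876.
D_1 = 3.8908
D_2 = 4.4394
D_3 = 5.0654
Terminal value at t=3: TV = D_4/(r−g) = 5.2568/(0.0876−0.0378) = 105.5591
P₀ = 3.8908/(1+0.0876)^1 + 4.4394/(1+0.0876)^2 + 5.0654/(1+0.0876)^3 + 105.5591/(1+0.0876)^3 = 93.3196

C$93.32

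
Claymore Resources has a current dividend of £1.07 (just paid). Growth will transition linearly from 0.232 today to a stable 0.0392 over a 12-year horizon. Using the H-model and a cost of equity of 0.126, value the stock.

H-model: P₀ = D₀[(1+g_L) + H(g_S−g_L)]/(r−g_L), with H = 12/2 = 6.
P₀ = 1.07 × [(1+0.0392) + 6×(0.232−0.0392)] / (0.126−0.0392)
   = 1.07 × 2.1960 / 0.0868 = 27.0705

£27.07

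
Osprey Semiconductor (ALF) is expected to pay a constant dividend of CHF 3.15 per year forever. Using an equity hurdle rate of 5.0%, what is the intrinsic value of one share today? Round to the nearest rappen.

Zero-growth DDM (perpetuity): P₀ = D/r = 3.15 / 0.05 = 63.0000

CHF 63.00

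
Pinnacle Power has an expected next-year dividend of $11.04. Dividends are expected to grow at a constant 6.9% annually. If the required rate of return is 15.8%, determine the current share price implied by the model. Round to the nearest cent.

Gordon growth model: P₀ = D₁/(r − g), with D₁ = 11.04 given directly.
P₀ = 11.0400 / (0.158 − 0.069) = 11.0400 / 0.089 = 124.0449

$124.04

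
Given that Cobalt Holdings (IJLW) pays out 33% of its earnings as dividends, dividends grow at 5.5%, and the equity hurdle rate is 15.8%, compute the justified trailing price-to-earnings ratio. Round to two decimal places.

Justified trailing P/E = b(1+g)/(r−g) = 0.33×(1+0.055)/(0.158−0.055) = 3.3801

3.38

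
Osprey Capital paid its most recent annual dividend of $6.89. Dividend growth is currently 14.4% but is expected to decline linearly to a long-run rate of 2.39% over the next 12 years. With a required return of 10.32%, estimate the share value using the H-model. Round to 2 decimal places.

$151.57

H-model: P₀ = D₀[(1+g_L) + H(g_S−g_L)]/(r−g_L), with H = 12/2 = 6.
P₀ = 6.89 × [(1+0.0239) + 6×(0.144−0.0239)] / (0.1032−0.0239)
   = 6.89 × 1.7445 / 0.0793 = 151.5713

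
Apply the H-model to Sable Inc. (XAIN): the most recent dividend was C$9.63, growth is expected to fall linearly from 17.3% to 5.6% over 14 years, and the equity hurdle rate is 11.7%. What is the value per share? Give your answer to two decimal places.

H-model: P₀ = D₀[(1+g_L) + H(g_S−g_L)]/(r−g_L), with H = 14/2 = 7.
P₀ = 9.63 × [(1+0.056) + 7×(0.173−0.056)] / (0.117−0.056)
   = 9.63 × 1.8750 / 0.061 = 296.0041

C$296.00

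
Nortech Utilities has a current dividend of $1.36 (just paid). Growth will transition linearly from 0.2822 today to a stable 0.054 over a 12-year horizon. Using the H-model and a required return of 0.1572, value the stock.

$31.93

H-model: P₀ = D₀[(1+g_L) + H(g_S−g_L)]/(r−g_L), with H = 12/2 = 6.
P₀ = 1.36 × [(1+0.054) + 6×(0.2822−0.054)] / (0.1572−0.054)
   = 1.36 × 2.4232 / 0.1032 = 31.9336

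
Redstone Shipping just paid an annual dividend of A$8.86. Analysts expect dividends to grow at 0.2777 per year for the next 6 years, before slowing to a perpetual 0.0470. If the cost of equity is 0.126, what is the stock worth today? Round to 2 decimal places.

A$335.34

Two-stage DDM. Project D₁…D_6 at 0.2777, terminal growth 0.047, discount at r = 0.126.
D_1 = 11.3204
D_2 = 14.4641
D_3 = 18.4808
D_4 = 23.6129
D_5 = 30.1702
D_6 = 38.5485
Terminal value at t=6: TV = D_7/(r−g) = 40.3602/(0.126−0.047) = 510.8892
P₀ = 11.3204/(1+0.126)^1 + 14.4641/(1+0.126)^2 + 18.4808/(1+0.126)^3 + 23.6129/(1+0.126)^4 + 30.1702/(1+0.126)^5 + 38.5485/(1+0.126)^6 + 510.8892/(1+0.126)^6 = 335.3444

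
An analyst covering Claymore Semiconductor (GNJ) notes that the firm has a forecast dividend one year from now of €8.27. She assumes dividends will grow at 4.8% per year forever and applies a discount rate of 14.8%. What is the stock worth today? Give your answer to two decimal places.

Gordon growth model: P₀ = D₁/(r − g), with D₁ = 8.27 given directly.
P₀ = 8.2700 / (0.148 − 0.048) = 8.2700 / 0.1 = 82.7000

€82.70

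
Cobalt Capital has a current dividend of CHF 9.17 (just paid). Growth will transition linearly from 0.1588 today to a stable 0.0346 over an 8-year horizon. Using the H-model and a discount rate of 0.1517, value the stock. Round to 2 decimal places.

H-model: P₀ = D₀[(1+g_L) + H(g_S−g_L)]/(r−g_L), with H = 8/2 = 4.
P₀ = 9.17 × [(1+0.0346) + 4×(0.1588−0.0346)] / (0.1517−0.0346)
   = 9.17 × 1.5314 / 0.1171 = 119.9226

CHF 119.92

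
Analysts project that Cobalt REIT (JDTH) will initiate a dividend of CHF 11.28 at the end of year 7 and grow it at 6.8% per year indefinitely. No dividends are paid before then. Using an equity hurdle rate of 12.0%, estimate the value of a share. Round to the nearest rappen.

Deferred-dividend DDM. At t=6 the remaining stream is a growing perpetuity with first payment D_7 = 11.28.
V_6 = D_7/(r−g) = 11.28/(0.12−0.068) = 216.9231
P₀ = V_6/(1+r)^6 = 216.9231/(1+0.12)^6 = 109.9000

CHF 109.90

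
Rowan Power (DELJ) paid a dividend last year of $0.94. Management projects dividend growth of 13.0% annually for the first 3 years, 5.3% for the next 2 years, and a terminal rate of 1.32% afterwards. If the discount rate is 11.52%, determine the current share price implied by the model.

$13.35

Three-stage DDM. Project D₁…D_5; terminal Gordon value at t=5 with g = 0.0132; discount at r = 0.1152.
D_1 = 1.0622
D_2 = 1.2003
D_3 = 1.3563
D_4 = 1.4282
D_5 = 1.5039
TV_5 = 1.5238/(0.1152−0.0132) = 14.9388
P₀ = Σ Dₜ/(1+r)ᵗ + TV_5/(1+r)^5 = 13.3514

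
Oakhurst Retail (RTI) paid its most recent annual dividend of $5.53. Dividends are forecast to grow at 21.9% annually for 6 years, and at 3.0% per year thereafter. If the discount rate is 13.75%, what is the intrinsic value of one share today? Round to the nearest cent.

Two-stage DDM. Project D₁…D_6 at 0.219, terminal growth 0.03, discount at r = 0.1375.
D_1 = 6.7411
D_2 = 8.2174
D_3 = 10.0170
D_4 = 12.2107
D_5 = 14.8848
D_6 = 18.1446
Terminal value at t=6: TV = D_7/(r−g) = 18.6889/(0.1375−0.03) = 173.8506
P₀ = 6.7411/(1+0.1375)^1 + 8.2174/(1+0.1375)^2 + 10.0170/(1+0.1375)^3 + 12.2107/(1+0.1375)^4 + 14.8848/(1+0.1375)^5 + 18.1446/(1+0.1375)^6 + 173.8506/(1+0.1375)^6 = 122.8226

$122.82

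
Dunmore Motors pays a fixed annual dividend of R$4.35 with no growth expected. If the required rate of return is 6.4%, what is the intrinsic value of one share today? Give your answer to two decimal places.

Zero-growth DDM (perpetuity): P₀ = D/r = 4.35 / 0.064 = 67.9688

R$67.97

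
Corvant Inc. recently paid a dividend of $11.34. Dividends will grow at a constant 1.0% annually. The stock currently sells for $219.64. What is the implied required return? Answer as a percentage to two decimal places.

6.21%

Rearranging the constant-growth DDM: r = D₁/P₀ + g.
D₁ = 11.34 × (1 + 0.01) = 11.4534.
r = 11.4534 / 219.64 + 0.01 = 0.05215 + 0.01 = 0.06215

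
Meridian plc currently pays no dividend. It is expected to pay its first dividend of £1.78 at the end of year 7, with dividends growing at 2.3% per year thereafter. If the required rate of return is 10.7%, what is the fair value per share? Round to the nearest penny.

Deferred-dividend DDM. At t=6 the remaining stream is a growing perpetuity with first payment D_7 = 1.78.
V_6 = D_7/(r−g) = 1.78/(0.107−0.023) = 21.1905
P₀ = V_6/(1+r)^6 = 21.1905/(1+0.107)^6 = 11.5148

£11.51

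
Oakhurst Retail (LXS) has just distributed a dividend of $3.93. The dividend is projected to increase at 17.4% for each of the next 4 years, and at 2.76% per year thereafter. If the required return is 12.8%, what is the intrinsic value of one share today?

$64.59

Two-stage DDM. Project D₁…D_4 at 0.174, terminal growth 0.0276, discount at r = 0.128.
D_1 = 4.6138
D_2 = 5.4166
D_3 = 6.3591
D_4 = 7.4656
Terminal value at t=4: TV = D_5/(r−g) = 7.6717/(0.128−0.0276) = 76.4109
P₀ = 4.6138/(1+0.128)^1 + 5.4166/(1+0.128)^2 + 6.3591/(1+0.128)^3 + 7.4656/(1+0.128)^4 + 76.4109/(1+0.128)^4 = 64.5869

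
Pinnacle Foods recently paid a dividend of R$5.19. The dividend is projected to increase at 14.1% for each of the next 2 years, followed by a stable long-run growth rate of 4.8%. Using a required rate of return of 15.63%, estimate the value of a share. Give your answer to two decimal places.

R$59.08

Two-stage DDM. Project D₁…D_2 at 0.141, terminal growth 0.048, discount at r = 0.1563.
D_1 = 5.9218
D_2 = 6.7568
Terminal value at t=2: TV = D_3/(r−g) = 7.0811/(0.1563−0.048) = 65.3840
P₀ = 5.9218/(1+0.1563)^1 + 6.7568/(1+0.1563)^2 + 65.3840/(1+0.1563)^2 = 59.0773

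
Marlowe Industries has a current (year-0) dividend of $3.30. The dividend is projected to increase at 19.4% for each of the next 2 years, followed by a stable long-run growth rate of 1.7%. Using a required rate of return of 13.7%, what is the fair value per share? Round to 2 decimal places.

Two-stage DDM. Project D₁…D_2 at 0.194, terminal growth 0.017, discount at r = 0.137.
D_1 = 3.9402
D_2 = 4.7046
Terminal value at t=2: TV = D_3/(r−g) = 4.7846/(0.137−0.017) = 39.8715
P₀ = 3.9402/(1+0.137)^1 + 4.7046/(1+0.137)^2 + 39.8715/(1+0.137)^2 = 37.9465

$37.95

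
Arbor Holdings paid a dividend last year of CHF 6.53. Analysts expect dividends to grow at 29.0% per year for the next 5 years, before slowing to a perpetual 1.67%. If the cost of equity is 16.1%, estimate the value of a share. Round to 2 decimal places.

CHF 123.20

Two-stage DDM. Project D₁…D_5 at 0.29, terminal growth 0.0167, discount at r = 0.161.
D_1 = 8.4237
D_2 = 10.8666
D_3 = 14.0179
D_4 = 18.0831
D_5 = 23.3272
Terminal value at t=5: TV = D_6/(r−g) = 23.7167/(0.161−0.0167) = 164.3570
P₀ = 8.4237/(1+0.161)^1 + 10.8666/(1+0.161)^2 + 14.0179/(1+0.161)^3 + 18.0831/(1+0.161)^4 + 23.3272/(1+0.161)^5 + 164.3570/(1+0.161)^5 = 123.2022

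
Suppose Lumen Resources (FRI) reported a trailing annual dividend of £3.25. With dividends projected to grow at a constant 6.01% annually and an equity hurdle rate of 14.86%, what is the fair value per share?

£38.93

Gordon growth model: P₀ = D₁/(r − g). D₁ = 3.25 × (1 + 0.0601) = 3.4453.
P₀ = 3.4453 / (0.1486 − 0.0601) = 3.4453 / 0.0885 = 38.9302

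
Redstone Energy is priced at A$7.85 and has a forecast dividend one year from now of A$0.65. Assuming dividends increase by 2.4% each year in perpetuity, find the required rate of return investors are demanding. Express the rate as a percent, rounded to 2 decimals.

Rearranging the constant-growth DDM: r = D₁/P₀ + g.
r = 0.6500 / 7.85 + 0.024 = 0.08280 + 0.024 = 0.10680

10.68%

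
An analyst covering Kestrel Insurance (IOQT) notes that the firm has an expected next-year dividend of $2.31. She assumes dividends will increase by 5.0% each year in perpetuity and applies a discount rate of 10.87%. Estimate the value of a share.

$39.35

Gordon growth model: P₀ = D₁/(r − g), with D₁ = 2.31 given directly.
P₀ = 2.3100 / (0.1087 − 0.05) = 2.3100 / 0.0587 = 39.3526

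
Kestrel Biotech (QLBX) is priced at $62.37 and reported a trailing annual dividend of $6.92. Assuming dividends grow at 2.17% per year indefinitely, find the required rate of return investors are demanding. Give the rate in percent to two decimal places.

Rearranging the constant-growth DDM: r = D₁/P₀ + g.
D₁ = 6.92 × (1 + 0.0217) = 7.0702.
r = 7.0702 / 62.37 + 0.0217 = 0.11336 + 0.0217 = 0.13506

13.51%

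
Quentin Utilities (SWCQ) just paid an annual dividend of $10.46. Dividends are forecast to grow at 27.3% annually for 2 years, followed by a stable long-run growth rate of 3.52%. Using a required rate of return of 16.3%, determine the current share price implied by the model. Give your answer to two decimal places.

Two-stage DDM. Project D₁…D_2 at 0.273, terminal growth 0.0352, discount at r = 0.163.
D_1 = 13.3156
D_2 = 16.9507
Terminal value at t=2: TV = D_3/(r−g) = 17.5474/(0.163−0.0352) = 137.3036
P₀ = 13.3156/(1+0.163)^1 + 16.9507/(1+0.163)^2 + 137.3036/(1+0.163)^2 = 125.4948

$125.49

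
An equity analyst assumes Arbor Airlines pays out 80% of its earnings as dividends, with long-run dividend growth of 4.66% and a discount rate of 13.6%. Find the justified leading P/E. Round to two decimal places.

Justified leading P/E = b/(r−g) = 0.80/(0.136−0.0466) = 8.9485

8.95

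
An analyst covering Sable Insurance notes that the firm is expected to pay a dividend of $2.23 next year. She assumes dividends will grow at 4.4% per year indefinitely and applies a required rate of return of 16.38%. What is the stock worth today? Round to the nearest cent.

Gordon growth model: P₀ = D₁/(r − g), with D₁ = 2.23 given directly.
P₀ = 2.2300 / (0.1638 − 0.044) = 2.2300 / 0.1198 = 18.6144

$18.61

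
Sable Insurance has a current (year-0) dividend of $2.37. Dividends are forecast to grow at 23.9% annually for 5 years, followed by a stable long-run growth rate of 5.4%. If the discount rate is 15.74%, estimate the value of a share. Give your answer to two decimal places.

Two-stage DDM. Project D₁…D_5 at 0.239, terminal growth 0.054, discount at r = 0.1574.
D_1 = 2.9364
D_2 = 3.6382
D_3 = 4.5078
D_4 = 5.5851
D_5 = 6.9200
Terminal value at t=5: TV = D_6/(r−g) = 7.2937/(0.1574−0.054) = 70.5383
P₀ = 2.9364/(1+0.1574)^1 + 3.6382/(1+0.1574)^2 + 4.5078/(1+0.1574)^3 + 5.5851/(1+0.1574)^4 + 6.9200/(1+0.1574)^5 + 70.5383/(1+0.1574)^5 = 48.5679

$48.57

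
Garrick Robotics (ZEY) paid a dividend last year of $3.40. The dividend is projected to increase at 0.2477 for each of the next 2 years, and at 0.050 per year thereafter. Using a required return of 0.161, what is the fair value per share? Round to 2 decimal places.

$44.73

Two-stage DDM. Project D₁…D_2 at 0.2477, terminal growth 0.05, discount at r = 0.161.
D_1 = 4.2422
D_2 = 5.2930
Terminal value at t=2: TV = D_3/(r−g) = 5.5576/(0.161−0.05) = 50.0686
P₀ = 4.2422/(1+0.161)^1 + 5.2930/(1+0.161)^2 + 50.0686/(1+0.161)^2 = 44.7257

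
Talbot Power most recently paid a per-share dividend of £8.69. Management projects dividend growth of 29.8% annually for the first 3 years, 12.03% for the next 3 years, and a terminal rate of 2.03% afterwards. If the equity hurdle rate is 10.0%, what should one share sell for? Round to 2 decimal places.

Three-stage DDM. Project D₁…D_6; terminal Gordon value at t=6 with g = 0.0203; discount at r = 0.1.
D_1 = 11.2796
D_2 = 14.6409
D_3 = 19.0039
D_4 = 21.2901
D_5 = 23.8513
D_6 = 26.7206
TV_6 = 27.2631/(0.1−0.0203) = 342.0711
P₀ = Σ Dₜ/(1+r)ᵗ + TV_6/(1+r)^6 = 274.1567

£274.16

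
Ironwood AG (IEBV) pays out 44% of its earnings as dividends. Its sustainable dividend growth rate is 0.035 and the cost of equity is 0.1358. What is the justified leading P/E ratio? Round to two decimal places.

4.37

Justified leading P/E = b/(r−g) = 0.44/(0.1358−0.035) = 4.3651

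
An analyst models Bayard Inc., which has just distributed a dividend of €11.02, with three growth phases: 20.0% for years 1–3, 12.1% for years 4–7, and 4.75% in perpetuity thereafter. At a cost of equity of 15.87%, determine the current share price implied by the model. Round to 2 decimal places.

Three-stage DDM. Project D₁…D_7; terminal Gordon value at t=7 with g = 0.0475; discount at r = 0.1587.
D_1 = 13.2240
D_2 = 15.8688
D_3 = 19.0426
D_4 = 21.3467
D_5 = 23.9297
D_6 = 26.8252
D_7 = 30.0710
TV_7 = 31.4994/(0.1587−0.0475) = 283.2677
P₀ = Σ Dₜ/(1+r)ᵗ + TV_7/(1+r)^7 = 181.5998

€181.60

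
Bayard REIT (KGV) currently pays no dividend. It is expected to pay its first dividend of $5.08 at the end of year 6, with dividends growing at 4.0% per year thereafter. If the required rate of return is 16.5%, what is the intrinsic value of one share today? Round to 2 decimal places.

$18.94

Deferred-dividend DDM. At t=5 the remaining stream is a growing perpetuity with first payment D_6 = 5.08.
V_5 = D_6/(r−g) = 5.08/(0.165−0.04) = 40.6400
P₀ = V_5/(1+r)^5 = 40.6400/(1+0.165)^5 = 18.9376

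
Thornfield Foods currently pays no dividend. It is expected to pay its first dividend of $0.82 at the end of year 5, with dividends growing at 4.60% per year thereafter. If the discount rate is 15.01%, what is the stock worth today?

Deferred-dividend DDM. At t=4 the remaining stream is a growing perpetuity with first payment D_5 = 0.82.
V_4 = D_5/(r−g) = 0.82/(0.1501−0.046) = 7.8770
P₀ = V_4/(1+r)^4 = 7.8770/(1+0.1501)^4 = 4.5022

$4.50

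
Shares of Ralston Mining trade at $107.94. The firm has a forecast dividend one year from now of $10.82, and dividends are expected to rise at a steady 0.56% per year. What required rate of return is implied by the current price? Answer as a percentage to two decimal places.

10.58%

Rearranging the constant-growth DDM: r = D₁/P₀ + g.
r = 10.8200 / 107.94 + 0.0056 = 0.10024 + 0.0056 = 0.10584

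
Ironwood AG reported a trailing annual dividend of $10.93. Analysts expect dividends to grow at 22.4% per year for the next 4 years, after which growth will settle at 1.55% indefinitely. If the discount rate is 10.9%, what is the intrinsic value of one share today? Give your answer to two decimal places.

Two-stage DDM. Project D₁…D_4 at 0.224, terminal growth 0.0155, discount at r = 0.109.
D_1 = 13.3783
D_2 = 16.3751
D_3 = 20.0431
D_4 = 24.5327
Terminal value at t=4: TV = D_5/(r−g) = 24.9130/(0.109−0.0155) = 266.4490
P₀ = 13.3783/(1+0.109)^1 + 16.3751/(1+0.109)^2 + 20.0431/(1+0.109)^3 + 24.5327/(1+0.109)^4 + 266.4490/(1+0.109)^4 = 232.4438

$232.44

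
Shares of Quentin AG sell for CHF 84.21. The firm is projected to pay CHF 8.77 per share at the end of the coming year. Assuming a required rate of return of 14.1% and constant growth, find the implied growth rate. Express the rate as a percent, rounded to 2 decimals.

From P₀ = D₁/(r − g), the implied growth is g = r − D₁/P₀.
g = 0.141 − 8.77/84.21 = 0.141 − 0.10414 = 0.03686

3.69%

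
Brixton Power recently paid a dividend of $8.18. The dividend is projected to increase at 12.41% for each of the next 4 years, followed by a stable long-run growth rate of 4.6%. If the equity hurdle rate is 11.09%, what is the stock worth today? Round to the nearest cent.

Two-stage DDM. Project D₁…D_4 at 0.1241, terminal growth 0.046, discount at r = 0.1109.
D_1 = 9.1951
D_2 = 10.3363
D_3 = 11.6190
D_4 = 13.0609
Terminal value at t=4: TV = D_5/(r−g) = 13.6617/(0.1109−0.046) = 210.5039
P₀ = 9.1951/(1+0.1109)^1 + 10.3363/(1+0.1109)^2 + 11.6190/(1+0.1109)^3 + 13.0609/(1+0.1109)^4 + 210.5039/(1+0.1109)^4 = 171.9202

$171.92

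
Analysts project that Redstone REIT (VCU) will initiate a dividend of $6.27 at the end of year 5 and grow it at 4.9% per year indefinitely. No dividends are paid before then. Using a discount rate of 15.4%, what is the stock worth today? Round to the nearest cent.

Deferred-dividend DDM. At t=4 the remaining stream is a growing perpetuity with first payment D_5 = 6.27.
V_4 = D_5/(r−g) = 6.27/(0.154−0.049) = 59.7143
P₀ = V_4/(1+r)^4 = 59.7143/(1+0.154)^4 = 33.6709

$33.67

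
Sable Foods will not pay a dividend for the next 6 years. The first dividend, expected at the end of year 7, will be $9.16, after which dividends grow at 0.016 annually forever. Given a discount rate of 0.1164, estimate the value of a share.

Deferred-dividend DDM. At t=6 the remaining stream is a growing perpetuity with first payment D_7 = 9.16.
V_6 = D_7/(r−g) = 9.16/(0.1164−0.016) = 91.2351
P₀ = V_6/(1+r)^6 = 91.2351/(1+0.1164)^6 = 47.1241

$47.12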